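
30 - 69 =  - 39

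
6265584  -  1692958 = 4572626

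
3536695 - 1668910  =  1867785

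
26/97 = 26/97 = 0.27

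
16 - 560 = - 544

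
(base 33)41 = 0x85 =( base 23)5I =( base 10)133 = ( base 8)205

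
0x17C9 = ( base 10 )6089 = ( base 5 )143324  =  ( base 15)1C0E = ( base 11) 4636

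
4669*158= 737702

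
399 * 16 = 6384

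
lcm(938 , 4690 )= 4690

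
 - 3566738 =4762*(-749)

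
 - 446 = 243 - 689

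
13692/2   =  6846  =  6846.00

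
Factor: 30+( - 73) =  - 43 = - 43^1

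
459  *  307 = 140913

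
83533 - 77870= 5663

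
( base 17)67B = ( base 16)748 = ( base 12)10B4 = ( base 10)1864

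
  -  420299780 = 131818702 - 552118482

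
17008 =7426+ 9582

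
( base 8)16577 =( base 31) 7QI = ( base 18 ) 1559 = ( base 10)7551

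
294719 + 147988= 442707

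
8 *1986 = 15888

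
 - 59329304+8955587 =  - 50373717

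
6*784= 4704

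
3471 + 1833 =5304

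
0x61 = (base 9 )117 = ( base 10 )97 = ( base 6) 241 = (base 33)2V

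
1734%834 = 66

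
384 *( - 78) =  - 29952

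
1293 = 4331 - 3038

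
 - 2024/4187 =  - 2024/4187 =-0.48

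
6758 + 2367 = 9125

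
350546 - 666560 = -316014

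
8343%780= 543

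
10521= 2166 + 8355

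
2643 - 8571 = - 5928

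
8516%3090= 2336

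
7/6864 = 7/6864  =  0.00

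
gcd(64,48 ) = 16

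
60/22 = 2 + 8/11 = 2.73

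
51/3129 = 17/1043 = 0.02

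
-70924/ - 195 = 70924/195 = 363.71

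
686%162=38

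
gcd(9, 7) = 1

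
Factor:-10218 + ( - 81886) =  - 92104=-  2^3*29^1* 397^1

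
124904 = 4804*26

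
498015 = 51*9765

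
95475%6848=6451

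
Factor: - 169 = -13^2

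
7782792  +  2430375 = 10213167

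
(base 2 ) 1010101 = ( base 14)61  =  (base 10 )85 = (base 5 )320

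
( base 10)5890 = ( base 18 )1034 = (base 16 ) 1702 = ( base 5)142030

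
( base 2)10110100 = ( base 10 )180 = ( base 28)6C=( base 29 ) 66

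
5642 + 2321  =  7963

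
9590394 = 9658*993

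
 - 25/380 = - 1+71/76  =  - 0.07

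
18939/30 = 6313/10 = 631.30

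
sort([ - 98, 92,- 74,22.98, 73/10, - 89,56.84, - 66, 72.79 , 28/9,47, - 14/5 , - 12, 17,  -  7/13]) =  [ -98, - 89, - 74, - 66, - 12, - 14/5,-7/13 , 28/9, 73/10,17, 22.98,47,56.84,  72.79,92 ]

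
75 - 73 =2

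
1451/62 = 1451/62=23.40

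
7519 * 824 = 6195656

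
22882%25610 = 22882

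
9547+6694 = 16241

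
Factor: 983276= 2^2*7^1*35117^1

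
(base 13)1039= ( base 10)2245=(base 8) 4305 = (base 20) 5C5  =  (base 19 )643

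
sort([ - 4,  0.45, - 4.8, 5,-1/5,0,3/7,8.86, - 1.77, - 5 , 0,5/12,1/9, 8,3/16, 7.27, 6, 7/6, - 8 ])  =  [ - 8, - 5, - 4.8 , -4, - 1.77, - 1/5,0,  0,  1/9 , 3/16,5/12, 3/7, 0.45, 7/6, 5,6,7.27, 8,8.86 ] 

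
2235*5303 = 11852205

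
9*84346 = 759114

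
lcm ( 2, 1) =2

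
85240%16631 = 2085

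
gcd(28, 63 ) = 7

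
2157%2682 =2157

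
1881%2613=1881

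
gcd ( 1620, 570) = 30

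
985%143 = 127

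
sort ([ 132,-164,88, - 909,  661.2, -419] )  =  [-909, - 419, - 164, 88,  132, 661.2]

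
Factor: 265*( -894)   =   - 2^1 * 3^1*5^1*53^1*149^1 = - 236910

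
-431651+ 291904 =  - 139747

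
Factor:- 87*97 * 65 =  - 548535 = -3^1*5^1* 13^1*29^1 * 97^1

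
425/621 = 425/621 = 0.68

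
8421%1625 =296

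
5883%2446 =991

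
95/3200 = 19/640 = 0.03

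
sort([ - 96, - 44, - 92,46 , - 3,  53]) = [-96, - 92, - 44,-3, 46, 53 ]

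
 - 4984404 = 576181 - 5560585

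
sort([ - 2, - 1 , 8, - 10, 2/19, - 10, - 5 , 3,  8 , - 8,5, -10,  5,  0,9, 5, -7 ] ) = [  -  10, - 10,  -  10, - 8 ,-7 , - 5, - 2, - 1, 0,2/19,3 , 5, 5,5,8,8,9 ]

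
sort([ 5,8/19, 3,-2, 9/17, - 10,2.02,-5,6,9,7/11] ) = [ - 10,-5,  -  2, 8/19,9/17, 7/11, 2.02, 3 , 5 , 6 , 9] 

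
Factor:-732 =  - 2^2*3^1*61^1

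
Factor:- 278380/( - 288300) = 3^( - 1 )*5^( - 1) * 31^( - 1 )*449^1 = 449/465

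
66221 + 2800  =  69021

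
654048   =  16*40878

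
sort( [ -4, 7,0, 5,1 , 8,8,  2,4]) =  [ - 4,0, 1, 2,4,  5,  7,8, 8 ]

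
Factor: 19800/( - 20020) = -2^1*3^2*5^1*7^ ( - 1 )*13^( - 1 ) = - 90/91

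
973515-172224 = 801291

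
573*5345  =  3062685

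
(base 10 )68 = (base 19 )3B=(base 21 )35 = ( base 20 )38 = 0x44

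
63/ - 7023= - 21/2341   =  - 0.01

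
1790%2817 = 1790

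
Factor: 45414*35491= 2^1*3^3*29^2*35491^1   =  1611788274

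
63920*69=4410480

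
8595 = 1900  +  6695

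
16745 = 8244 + 8501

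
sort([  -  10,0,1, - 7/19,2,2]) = [-10, - 7/19,0 , 1,2, 2]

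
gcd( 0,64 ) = 64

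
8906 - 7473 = 1433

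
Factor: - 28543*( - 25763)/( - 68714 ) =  - 2^ ( - 1)*23^1 * 43^( - 1) *47^( - 1) * 73^1*25763^1   =  - 43256077/4042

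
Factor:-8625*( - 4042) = 2^1* 3^1*5^3*23^1*43^1*47^1 = 34862250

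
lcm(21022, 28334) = 651682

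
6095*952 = 5802440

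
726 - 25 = 701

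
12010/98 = 6005/49 = 122.55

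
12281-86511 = -74230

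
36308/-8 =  - 4539+1/2  =  - 4538.50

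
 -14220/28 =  - 508+1/7 = - 507.86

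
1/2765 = 1/2765 = 0.00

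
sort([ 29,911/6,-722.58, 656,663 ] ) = [ - 722.58,29,911/6,  656, 663]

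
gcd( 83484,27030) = 6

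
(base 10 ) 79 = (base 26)31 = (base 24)37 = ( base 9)87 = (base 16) 4F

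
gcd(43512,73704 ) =888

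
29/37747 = 29/37747 = 0.00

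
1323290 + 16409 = 1339699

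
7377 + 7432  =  14809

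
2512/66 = 38 + 2/33 = 38.06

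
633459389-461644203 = 171815186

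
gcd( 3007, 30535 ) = 31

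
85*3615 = 307275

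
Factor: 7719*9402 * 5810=421655160780 = 2^2*3^2 *5^1*7^1*31^1*83^2 * 1567^1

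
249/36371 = 249/36371 = 0.01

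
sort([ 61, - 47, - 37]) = [ - 47, - 37,61]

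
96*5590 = 536640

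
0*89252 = 0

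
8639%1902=1031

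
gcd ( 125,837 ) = 1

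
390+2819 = 3209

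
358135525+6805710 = 364941235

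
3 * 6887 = 20661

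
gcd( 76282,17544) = 86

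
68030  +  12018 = 80048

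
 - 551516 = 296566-848082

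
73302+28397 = 101699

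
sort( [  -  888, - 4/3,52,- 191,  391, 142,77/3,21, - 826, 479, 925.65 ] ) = [ - 888 , - 826,-191, - 4/3, 21, 77/3, 52,142, 391 , 479, 925.65 ] 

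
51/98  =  51/98 = 0.52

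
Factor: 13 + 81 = 2^1*47^1 = 94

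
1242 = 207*6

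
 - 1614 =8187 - 9801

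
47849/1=47849 = 47849.00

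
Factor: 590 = 2^1  *5^1*59^1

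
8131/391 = 20+311/391 = 20.80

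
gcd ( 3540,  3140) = 20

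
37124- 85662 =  -48538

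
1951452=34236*57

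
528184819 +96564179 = 624748998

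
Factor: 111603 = 3^1*37201^1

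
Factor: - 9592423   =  -31^1  *  309433^1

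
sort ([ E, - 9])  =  [ - 9,E]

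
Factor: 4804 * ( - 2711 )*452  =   - 5886687088  =  - 2^4*113^1*1201^1*2711^1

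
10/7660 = 1/766 = 0.00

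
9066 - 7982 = 1084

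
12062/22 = 548 + 3/11 = 548.27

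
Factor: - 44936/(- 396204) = 82/723 = 2^1*3^(- 1)*41^1*241^( - 1) 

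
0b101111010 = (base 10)378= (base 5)3003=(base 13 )231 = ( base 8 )572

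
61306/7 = 8758 = 8758.00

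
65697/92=714 + 9/92 = 714.10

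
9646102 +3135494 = 12781596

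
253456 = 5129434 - 4875978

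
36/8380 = 9/2095 = 0.00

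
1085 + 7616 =8701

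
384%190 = 4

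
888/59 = 15+3/59 = 15.05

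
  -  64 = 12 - 76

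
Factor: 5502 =2^1 * 3^1 * 7^1*131^1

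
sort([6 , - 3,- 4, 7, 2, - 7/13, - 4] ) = [ - 4, - 4, - 3, - 7/13, 2, 6, 7]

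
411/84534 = 137/28178 = 0.00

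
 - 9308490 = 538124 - 9846614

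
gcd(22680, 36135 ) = 45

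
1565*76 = 118940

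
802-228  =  574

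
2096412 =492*4261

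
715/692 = 1 + 23/692 = 1.03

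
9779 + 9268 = 19047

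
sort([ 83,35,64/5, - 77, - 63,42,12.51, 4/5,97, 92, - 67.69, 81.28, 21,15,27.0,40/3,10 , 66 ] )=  [ - 77,-67.69, - 63,4/5, 10,12.51,64/5,40/3,15,21,27.0,35,42,66,81.28,83, 92,97] 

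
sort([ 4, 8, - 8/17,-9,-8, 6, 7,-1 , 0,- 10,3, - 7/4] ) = [ - 10, - 9,-8, -7/4, - 1, - 8/17, 0 , 3, 4, 6,  7, 8 ]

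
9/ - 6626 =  - 1+6617/6626 = - 0.00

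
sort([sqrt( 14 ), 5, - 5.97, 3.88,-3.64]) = [ - 5.97, - 3.64, sqrt(14), 3.88,5 ] 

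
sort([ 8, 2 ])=[2, 8]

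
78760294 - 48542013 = 30218281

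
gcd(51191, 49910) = 7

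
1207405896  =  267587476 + 939818420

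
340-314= 26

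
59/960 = 59/960  =  0.06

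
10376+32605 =42981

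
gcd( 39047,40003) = 1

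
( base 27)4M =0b10000010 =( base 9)154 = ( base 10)130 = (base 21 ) 64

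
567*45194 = 25624998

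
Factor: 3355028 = 2^2*838757^1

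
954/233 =4 +22/233 = 4.09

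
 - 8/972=-2/243 = -0.01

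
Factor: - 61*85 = - 5185  =  -  5^1*17^1* 61^1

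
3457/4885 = 3457/4885 = 0.71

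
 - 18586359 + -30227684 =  - 48814043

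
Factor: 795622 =2^1*397811^1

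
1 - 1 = 0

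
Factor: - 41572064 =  - 2^5*47^1 * 131^1*211^1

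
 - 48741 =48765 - 97506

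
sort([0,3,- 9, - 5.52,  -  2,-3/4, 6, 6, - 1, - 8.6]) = [ - 9, - 8.6, - 5.52 , - 2, - 1,  -  3/4, 0 , 3, 6,6] 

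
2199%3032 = 2199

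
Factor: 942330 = 2^1 * 3^1 * 5^1*101^1 *311^1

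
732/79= 9 + 21/79 = 9.27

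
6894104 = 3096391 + 3797713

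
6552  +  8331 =14883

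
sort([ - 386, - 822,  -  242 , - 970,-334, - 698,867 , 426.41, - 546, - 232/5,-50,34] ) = [ -970, - 822, - 698, - 546, - 386, - 334,- 242, - 50, -232/5,34,426.41,867 ] 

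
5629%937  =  7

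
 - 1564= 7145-8709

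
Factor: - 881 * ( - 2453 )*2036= 4399985348 =2^2*11^1*223^1 * 509^1 *881^1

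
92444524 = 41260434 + 51184090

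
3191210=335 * 9526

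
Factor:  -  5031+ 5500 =7^1*67^1 =469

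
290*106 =30740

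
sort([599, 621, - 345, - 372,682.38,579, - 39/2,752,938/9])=[ - 372, - 345, - 39/2,938/9,579, 599,  621, 682.38,  752 ] 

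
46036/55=837 + 1/55  =  837.02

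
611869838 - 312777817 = 299092021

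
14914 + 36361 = 51275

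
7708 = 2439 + 5269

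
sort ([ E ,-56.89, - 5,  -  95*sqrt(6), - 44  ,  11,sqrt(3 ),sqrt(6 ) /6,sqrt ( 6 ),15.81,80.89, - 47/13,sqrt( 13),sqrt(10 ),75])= [ - 95*sqrt ( 6), - 56.89,-44, - 5, - 47/13,sqrt(6)/6,sqrt( 3),sqrt( 6),  E, sqrt ( 10), sqrt(13), 11, 15.81,75,  80.89]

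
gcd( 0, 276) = 276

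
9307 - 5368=3939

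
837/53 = 15 + 42/53 =15.79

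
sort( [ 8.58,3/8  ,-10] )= [ - 10,3/8,8.58] 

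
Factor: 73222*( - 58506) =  - 4283926332 = - 2^2*3^1*7^2 * 31^1*199^1  *1181^1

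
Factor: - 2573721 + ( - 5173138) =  - 277^1*27967^1 = - 7746859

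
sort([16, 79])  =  [ 16, 79]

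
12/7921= 12/7921 = 0.00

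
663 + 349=1012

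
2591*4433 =11485903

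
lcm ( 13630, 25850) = 749650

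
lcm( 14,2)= 14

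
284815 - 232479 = 52336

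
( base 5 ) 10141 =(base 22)18B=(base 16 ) 29f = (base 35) j6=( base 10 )671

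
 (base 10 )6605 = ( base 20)ga5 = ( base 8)14715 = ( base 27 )91H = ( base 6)50325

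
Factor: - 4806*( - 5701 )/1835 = 27399006/1835 = 2^1*3^3*5^( - 1 )*89^1*367^( - 1)*5701^1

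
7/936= 7/936 = 0.01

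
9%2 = 1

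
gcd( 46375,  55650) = 9275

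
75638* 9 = 680742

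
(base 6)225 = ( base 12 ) 75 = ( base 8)131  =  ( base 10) 89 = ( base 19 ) 4d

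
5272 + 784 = 6056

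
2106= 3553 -1447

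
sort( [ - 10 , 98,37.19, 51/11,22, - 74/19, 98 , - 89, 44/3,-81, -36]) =[ - 89, - 81, - 36, - 10, - 74/19, 51/11,44/3 , 22,37.19,  98, 98] 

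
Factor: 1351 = 7^1 * 193^1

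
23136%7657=165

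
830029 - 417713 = 412316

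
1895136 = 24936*76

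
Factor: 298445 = 5^1*7^1*8527^1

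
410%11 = 3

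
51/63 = 17/21= 0.81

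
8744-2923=5821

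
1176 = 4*294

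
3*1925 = 5775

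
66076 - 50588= 15488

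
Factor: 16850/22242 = 3^( - 1 )*  5^2*11^( - 1) = 25/33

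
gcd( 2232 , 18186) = 6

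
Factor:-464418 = -2^1*3^2*25801^1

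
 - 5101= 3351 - 8452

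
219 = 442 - 223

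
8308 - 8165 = 143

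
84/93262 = 42/46631= 0.00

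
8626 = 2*4313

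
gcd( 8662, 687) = 1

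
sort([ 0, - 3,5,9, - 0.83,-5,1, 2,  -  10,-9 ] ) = [ - 10,  -  9, - 5,-3,  -  0.83,0,1 , 2,  5,9 ] 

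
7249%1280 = 849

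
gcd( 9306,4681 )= 1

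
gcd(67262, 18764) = 2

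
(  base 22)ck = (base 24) BK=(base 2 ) 100011100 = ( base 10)284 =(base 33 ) 8k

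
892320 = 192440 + 699880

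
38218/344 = 111 + 17/172 = 111.10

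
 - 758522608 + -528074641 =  - 1286597249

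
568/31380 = 142/7845 = 0.02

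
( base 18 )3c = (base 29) 28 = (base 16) 42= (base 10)66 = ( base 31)24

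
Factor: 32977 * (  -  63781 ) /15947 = -7^2*37^ ( - 1 ) * 431^(  -  1)*673^1*63781^1= -2103306037/15947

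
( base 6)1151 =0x11B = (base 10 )283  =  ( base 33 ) 8j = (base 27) ad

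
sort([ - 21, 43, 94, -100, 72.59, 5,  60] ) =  [ - 100, - 21, 5,43, 60, 72.59, 94]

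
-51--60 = 9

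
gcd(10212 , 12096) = 12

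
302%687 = 302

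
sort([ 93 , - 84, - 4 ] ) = [ - 84, - 4,  93]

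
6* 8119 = 48714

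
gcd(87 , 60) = 3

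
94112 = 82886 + 11226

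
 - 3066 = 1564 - 4630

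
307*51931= 15942817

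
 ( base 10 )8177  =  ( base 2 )1111111110001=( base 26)c2d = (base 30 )92h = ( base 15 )2652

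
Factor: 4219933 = 4219933^1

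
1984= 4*496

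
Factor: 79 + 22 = 101 = 101^1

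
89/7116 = 89/7116 = 0.01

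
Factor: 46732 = 2^2 * 7^1*1669^1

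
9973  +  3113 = 13086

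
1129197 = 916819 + 212378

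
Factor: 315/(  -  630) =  - 2^(-1)  =  - 1/2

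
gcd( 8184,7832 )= 88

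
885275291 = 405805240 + 479470051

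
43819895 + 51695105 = 95515000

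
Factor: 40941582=2^1*3^1* 11^1*71^1*8737^1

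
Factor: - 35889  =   - 3^1*7^1*1709^1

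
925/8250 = 37/330 = 0.11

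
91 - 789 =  - 698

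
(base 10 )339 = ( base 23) EH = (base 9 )416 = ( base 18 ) 10F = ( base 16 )153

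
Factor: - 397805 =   -  5^1*79561^1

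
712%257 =198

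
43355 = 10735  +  32620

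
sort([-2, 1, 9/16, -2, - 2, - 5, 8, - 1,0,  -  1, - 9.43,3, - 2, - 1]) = [  -  9.43, - 5, -2, - 2, - 2,- 2,  -  1,  -  1 , - 1,0, 9/16,1, 3, 8]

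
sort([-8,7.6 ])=[-8,7.6] 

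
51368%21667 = 8034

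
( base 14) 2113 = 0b1011001000101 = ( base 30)6a1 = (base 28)77H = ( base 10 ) 5701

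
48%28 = 20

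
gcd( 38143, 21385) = 7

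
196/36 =49/9=5.44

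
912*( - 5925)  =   - 5403600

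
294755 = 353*835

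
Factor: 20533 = 20533^1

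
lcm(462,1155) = 2310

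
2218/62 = 35 + 24/31 = 35.77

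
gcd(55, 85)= 5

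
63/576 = 7/64 = 0.11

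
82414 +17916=100330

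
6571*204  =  1340484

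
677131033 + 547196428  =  1224327461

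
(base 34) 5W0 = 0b1101011010100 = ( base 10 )6868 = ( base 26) A44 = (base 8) 15324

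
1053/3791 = 1053/3791 = 0.28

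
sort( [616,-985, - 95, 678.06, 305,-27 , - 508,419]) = [ - 985,-508, - 95, - 27, 305, 419, 616, 678.06] 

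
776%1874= 776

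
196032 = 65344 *3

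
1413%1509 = 1413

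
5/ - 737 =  - 1 + 732/737 = -0.01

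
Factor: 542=2^1*271^1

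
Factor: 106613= 13^1*59^1 * 139^1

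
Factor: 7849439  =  13^1*37^1*16319^1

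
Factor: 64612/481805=116/865 =2^2*5^( - 1 ) * 29^1*173^( - 1)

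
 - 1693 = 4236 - 5929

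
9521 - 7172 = 2349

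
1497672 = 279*5368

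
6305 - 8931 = -2626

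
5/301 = 5/301 = 0.02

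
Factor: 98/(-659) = -2^1*7^2 * 659^( - 1)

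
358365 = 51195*7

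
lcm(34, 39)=1326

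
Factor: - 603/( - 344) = 2^( - 3)*3^2*43^ (-1)*67^1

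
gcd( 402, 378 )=6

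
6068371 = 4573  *1327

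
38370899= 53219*721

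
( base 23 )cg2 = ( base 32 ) 6hu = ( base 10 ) 6718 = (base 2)1101000111110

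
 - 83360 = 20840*( - 4 )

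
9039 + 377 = 9416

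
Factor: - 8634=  -2^1*3^1*1439^1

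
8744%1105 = 1009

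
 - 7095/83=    - 7095/83 = -  85.48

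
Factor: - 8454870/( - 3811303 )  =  2^1*3^2*5^1*37^1*2539^1*3811303^( - 1)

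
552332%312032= 240300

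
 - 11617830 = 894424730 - 906042560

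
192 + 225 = 417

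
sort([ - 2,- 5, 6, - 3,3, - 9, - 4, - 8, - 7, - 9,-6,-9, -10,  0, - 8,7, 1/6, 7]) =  [  -  10, - 9 ,-9,  -  9, - 8,  -  8, - 7, - 6,-5, - 4,-3,-2,  0,  1/6,3,6,7,7]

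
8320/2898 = 2+1262/1449 = 2.87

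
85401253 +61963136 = 147364389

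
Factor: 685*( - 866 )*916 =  - 543380360=- 2^3*5^1*137^1*229^1*433^1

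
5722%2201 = 1320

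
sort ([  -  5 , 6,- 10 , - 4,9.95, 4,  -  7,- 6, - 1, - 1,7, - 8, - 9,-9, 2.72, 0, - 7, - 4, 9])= [ - 10, - 9, - 9, - 8, - 7, - 7,-6, - 5, - 4, - 4, - 1, - 1 , 0,  2.72, 4, 6, 7,9,  9.95]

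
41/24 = 41/24 = 1.71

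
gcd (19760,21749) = 13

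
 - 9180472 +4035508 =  - 5144964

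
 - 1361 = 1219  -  2580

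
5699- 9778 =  - 4079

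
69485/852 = 69485/852 = 81.56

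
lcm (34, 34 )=34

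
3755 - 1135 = 2620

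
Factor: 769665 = 3^1*5^1*13^1*3947^1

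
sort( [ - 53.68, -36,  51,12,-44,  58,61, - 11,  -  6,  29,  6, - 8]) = [ - 53.68, - 44, - 36,-11 , - 8, - 6,  6,12,29,51 , 58,61]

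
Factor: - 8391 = -3^1*2797^1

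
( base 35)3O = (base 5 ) 1004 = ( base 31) 45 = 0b10000001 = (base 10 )129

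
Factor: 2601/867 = 3^1= 3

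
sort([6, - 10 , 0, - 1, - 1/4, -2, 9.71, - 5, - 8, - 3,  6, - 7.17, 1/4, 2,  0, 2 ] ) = [ - 10, - 8, - 7.17, - 5, -3, - 2, - 1, - 1/4, 0,0, 1/4,2, 2 , 6 , 6, 9.71]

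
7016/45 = 155 + 41/45 = 155.91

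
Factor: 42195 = 3^1*5^1*29^1*97^1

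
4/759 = 4/759 = 0.01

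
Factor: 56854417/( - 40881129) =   -  3^( - 1 )*283^1*200899^1*13627043^( - 1 ) 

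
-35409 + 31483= - 3926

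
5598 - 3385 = 2213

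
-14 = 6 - 20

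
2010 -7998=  - 5988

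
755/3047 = 755/3047 = 0.25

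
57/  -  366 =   -  19/122=- 0.16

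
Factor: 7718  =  2^1*17^1*227^1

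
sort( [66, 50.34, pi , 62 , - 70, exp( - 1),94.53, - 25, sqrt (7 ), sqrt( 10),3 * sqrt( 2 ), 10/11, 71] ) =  [ - 70, - 25,  exp ( - 1),10/11, sqrt( 7), pi, sqrt( 10), 3*sqrt(2 ), 50.34, 62,  66,71, 94.53]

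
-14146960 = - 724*19540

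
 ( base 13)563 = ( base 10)926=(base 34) r8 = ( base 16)39e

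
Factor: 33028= 2^2*23^1*359^1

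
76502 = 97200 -20698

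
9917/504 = 9917/504 = 19.68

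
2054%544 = 422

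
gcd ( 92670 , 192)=6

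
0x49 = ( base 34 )25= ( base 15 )4d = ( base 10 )73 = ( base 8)111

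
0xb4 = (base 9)220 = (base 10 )180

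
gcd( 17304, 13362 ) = 6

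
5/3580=1/716=0.00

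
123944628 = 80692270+43252358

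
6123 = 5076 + 1047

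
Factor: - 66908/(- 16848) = 16727/4212= 2^ ( -2 )*3^ (-4)* 13^( - 1)*43^1*389^1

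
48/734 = 24/367  =  0.07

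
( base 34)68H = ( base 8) 16071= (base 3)100220121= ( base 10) 7225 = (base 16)1c39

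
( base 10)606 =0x25e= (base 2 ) 1001011110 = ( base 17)21B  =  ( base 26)N8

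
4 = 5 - 1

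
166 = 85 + 81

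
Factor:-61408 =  - 2^5 * 19^1*101^1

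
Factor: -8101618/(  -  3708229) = 1157374/529747 = 2^1 *529747^( - 1)*578687^1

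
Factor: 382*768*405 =2^9*3^5*5^1*191^1 = 118817280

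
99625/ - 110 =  - 906  +  7/22 = - 905.68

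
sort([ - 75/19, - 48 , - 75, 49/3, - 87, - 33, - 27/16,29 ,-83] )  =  [ - 87, - 83,-75,-48, - 33,  -  75/19, - 27/16,49/3, 29 ] 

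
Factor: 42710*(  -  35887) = - 2^1*5^1*17^1*2111^1*4271^1 = - 1532733770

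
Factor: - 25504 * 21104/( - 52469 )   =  2^9 * 71^( - 1 ) * 739^(-1 )*797^1 * 1319^1 = 538236416/52469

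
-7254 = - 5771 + -1483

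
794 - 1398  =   - 604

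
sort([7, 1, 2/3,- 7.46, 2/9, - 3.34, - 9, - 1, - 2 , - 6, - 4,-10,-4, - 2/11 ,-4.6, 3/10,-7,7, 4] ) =[ - 10,-9,- 7.46, - 7, - 6,-4.6, - 4,-4 , - 3.34, - 2,-1, - 2/11,  2/9, 3/10, 2/3, 1,4, 7, 7]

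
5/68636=5/68636 =0.00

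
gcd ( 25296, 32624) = 16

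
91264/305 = 91264/305 = 299.23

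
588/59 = 9 + 57/59= 9.97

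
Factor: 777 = 3^1*7^1 * 37^1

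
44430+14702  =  59132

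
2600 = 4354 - 1754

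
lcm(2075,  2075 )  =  2075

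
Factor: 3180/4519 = 2^2 * 3^1 * 5^1 * 53^1*4519^( - 1 ) 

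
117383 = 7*16769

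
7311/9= 2437/3   =  812.33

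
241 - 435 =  - 194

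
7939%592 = 243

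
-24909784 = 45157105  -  70066889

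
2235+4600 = 6835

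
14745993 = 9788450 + 4957543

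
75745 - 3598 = 72147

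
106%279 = 106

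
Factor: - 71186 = -2^1*35593^1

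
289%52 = 29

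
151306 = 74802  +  76504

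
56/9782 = 28/4891  =  0.01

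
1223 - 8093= - 6870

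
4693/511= 9 + 94/511 = 9.18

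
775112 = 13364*58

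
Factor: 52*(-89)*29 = - 2^2*13^1*29^1*89^1 = - 134212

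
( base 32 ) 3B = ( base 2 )1101011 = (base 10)107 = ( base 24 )4b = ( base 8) 153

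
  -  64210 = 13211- 77421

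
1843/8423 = 1843/8423 = 0.22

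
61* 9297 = 567117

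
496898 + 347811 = 844709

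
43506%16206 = 11094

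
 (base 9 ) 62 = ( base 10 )56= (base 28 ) 20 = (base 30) 1Q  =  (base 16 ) 38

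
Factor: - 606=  -2^1*3^1*101^1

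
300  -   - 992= 1292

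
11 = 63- 52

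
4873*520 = 2533960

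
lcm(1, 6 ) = 6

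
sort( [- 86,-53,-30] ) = [ - 86,- 53, - 30] 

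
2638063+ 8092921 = 10730984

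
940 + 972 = 1912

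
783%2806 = 783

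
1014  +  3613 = 4627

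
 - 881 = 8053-8934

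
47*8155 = 383285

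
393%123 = 24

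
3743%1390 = 963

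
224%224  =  0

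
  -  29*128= - 3712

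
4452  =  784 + 3668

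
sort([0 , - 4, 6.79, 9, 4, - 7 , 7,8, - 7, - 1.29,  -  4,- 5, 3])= [ -7, - 7, - 5 ,  -  4, - 4 , - 1.29,  0,  3,  4 , 6.79,7,  8  ,  9] 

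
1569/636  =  523/212 = 2.47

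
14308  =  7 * 2044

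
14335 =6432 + 7903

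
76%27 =22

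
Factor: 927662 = 2^1 * 463831^1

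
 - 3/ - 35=3/35 = 0.09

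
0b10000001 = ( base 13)9c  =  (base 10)129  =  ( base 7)243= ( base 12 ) A9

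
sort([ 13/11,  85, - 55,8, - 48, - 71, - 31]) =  [ - 71, - 55, - 48, - 31,13/11, 8,85]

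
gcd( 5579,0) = 5579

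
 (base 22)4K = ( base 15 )73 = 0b1101100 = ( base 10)108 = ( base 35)33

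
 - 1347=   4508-5855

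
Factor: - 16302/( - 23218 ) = 3^1*11^1*47^( - 1 )  =  33/47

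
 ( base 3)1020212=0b1110010010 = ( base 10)914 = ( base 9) 1225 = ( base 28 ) 14I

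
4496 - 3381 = 1115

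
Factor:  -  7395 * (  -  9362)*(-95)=-6577039050= -2^1*3^1*5^2*17^1*19^1 * 29^1*31^1*151^1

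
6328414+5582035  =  11910449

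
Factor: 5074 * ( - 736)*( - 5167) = 19295975488= 2^6*23^1*43^1*59^1 * 5167^1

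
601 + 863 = 1464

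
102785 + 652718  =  755503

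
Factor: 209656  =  2^3 * 73^1 * 359^1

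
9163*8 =73304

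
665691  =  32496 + 633195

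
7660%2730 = 2200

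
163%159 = 4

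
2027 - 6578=-4551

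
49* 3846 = 188454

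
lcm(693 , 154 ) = 1386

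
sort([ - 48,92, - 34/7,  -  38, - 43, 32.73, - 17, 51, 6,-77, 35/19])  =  [ - 77, - 48, - 43, - 38, - 17, - 34/7, 35/19, 6, 32.73,51, 92 ]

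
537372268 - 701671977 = -164299709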